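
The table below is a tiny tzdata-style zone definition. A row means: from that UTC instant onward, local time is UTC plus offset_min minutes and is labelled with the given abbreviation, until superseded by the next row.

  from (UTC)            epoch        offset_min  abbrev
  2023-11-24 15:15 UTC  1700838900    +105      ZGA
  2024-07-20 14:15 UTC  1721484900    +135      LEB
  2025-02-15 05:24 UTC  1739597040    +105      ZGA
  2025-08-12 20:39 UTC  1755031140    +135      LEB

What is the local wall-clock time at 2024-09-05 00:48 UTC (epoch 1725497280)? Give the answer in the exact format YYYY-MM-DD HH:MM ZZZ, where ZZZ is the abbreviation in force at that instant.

Query: 2024-09-05 00:48 UTC
Rule 2/4 (LEB, +02:15): 2024-07-20 14:15 UTC ≤ query < 2025-02-15 05:24 UTC
0·60 + 48 + 135 = 183 min
183 = 0·1440 + 183; 183 = 3·60 + 3 → 03:03, same day
→ 2024-09-05 03:03 LEB

2024-09-05 03:03 LEB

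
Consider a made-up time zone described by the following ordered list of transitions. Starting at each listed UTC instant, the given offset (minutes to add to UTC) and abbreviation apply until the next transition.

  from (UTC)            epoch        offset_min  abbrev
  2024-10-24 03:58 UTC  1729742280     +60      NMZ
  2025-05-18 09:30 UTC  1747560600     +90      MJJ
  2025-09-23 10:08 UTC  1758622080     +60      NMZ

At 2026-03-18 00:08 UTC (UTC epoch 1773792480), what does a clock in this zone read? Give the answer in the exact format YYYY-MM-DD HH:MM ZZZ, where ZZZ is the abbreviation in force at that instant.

Query: 2026-03-18 00:08 UTC
Rule 3/3 (NMZ, +01:00): 2025-09-23 10:08 UTC ≤ query < +∞
0·60 + 8 + 60 = 68 min
68 = 0·1440 + 68; 68 = 1·60 + 8 → 01:08, same day
→ 2026-03-18 01:08 NMZ

2026-03-18 01:08 NMZ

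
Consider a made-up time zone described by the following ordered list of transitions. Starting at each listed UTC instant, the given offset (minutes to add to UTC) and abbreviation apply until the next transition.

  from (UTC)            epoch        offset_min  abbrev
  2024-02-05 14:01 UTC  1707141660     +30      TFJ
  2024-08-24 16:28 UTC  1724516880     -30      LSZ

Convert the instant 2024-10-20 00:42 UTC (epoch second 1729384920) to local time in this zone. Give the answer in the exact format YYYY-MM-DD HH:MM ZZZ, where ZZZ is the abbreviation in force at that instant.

Query: 2024-10-20 00:42 UTC
Rule 2/2 (LSZ, -00:30): 2024-08-24 16:28 UTC ≤ query < +∞
0·60 + 42 - 30 = 12 min
12 = 0·1440 + 12; 12 = 0·60 + 12 → 00:12, same day
→ 2024-10-20 00:12 LSZ

2024-10-20 00:12 LSZ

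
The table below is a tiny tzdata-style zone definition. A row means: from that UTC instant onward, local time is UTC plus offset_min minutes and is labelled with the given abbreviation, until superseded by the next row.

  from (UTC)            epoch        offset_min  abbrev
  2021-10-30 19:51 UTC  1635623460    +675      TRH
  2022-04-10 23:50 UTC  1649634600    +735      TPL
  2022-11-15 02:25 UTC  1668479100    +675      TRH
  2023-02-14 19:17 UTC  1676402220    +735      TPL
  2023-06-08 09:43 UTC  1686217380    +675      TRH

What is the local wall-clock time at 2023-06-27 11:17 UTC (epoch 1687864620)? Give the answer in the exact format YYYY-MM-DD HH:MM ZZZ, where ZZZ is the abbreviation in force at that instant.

Query: 2023-06-27 11:17 UTC
Rule 5/5 (TRH, +11:15): 2023-06-08 09:43 UTC ≤ query < +∞
11·60 + 17 + 675 = 1352 min
1352 = 0·1440 + 1352; 1352 = 22·60 + 32 → 22:32, same day
→ 2023-06-27 22:32 TRH

2023-06-27 22:32 TRH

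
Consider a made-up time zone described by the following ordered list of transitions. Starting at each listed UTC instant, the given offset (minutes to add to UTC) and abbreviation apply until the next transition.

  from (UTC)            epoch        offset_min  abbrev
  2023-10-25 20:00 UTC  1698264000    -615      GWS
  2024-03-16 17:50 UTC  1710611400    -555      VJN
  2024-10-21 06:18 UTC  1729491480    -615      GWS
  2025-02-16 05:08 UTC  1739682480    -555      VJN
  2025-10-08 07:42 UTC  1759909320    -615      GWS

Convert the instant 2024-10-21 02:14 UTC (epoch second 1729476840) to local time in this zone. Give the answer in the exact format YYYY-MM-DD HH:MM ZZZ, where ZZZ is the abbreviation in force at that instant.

Query: 2024-10-21 02:14 UTC
Rule 2/5 (VJN, -09:15): 2024-03-16 17:50 UTC ≤ query < 2024-10-21 06:18 UTC
2·60 + 14 - 555 = -421 min
-421 = -1·1440 + 1019; 1019 = 16·60 + 59 → 16:59, 2024-10-21 - 1 day = 2024-10-20
→ 2024-10-20 16:59 VJN

2024-10-20 16:59 VJN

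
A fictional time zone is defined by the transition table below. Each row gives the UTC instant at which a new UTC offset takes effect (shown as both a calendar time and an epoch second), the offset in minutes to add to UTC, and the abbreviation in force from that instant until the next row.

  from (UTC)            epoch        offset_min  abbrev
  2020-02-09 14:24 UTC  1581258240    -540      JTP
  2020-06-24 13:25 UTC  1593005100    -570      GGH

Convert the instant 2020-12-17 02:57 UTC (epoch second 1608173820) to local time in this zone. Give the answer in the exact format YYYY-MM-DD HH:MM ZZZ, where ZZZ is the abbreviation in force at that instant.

2020-12-16 17:27 GGH

Query: 2020-12-17 02:57 UTC
Rule 2/2 (GGH, -09:30): 2020-06-24 13:25 UTC ≤ query < +∞
2·60 + 57 - 570 = -393 min
-393 = -1·1440 + 1047; 1047 = 17·60 + 27 → 17:27, 2020-12-17 - 1 day = 2020-12-16
→ 2020-12-16 17:27 GGH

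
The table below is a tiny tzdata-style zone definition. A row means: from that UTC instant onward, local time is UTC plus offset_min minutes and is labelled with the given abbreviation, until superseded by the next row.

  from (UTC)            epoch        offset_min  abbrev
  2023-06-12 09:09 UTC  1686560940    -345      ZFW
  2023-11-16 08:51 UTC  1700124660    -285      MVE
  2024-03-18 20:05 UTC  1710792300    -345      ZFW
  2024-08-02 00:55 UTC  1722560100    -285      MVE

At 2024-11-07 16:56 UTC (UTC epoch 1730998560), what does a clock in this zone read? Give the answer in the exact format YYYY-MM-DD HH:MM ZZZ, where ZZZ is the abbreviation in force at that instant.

Query: 2024-11-07 16:56 UTC
Rule 4/4 (MVE, -04:45): 2024-08-02 00:55 UTC ≤ query < +∞
16·60 + 56 - 285 = 731 min
731 = 0·1440 + 731; 731 = 12·60 + 11 → 12:11, same day
→ 2024-11-07 12:11 MVE

2024-11-07 12:11 MVE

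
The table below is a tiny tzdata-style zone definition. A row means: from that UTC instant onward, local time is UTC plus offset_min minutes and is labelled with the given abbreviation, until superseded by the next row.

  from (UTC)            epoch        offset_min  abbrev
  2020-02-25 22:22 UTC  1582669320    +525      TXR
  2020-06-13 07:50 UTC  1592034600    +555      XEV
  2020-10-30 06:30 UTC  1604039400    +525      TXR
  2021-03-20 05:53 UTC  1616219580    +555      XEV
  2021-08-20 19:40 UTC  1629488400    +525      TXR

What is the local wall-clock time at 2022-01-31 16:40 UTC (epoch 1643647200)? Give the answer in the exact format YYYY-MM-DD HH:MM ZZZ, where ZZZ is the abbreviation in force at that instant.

Query: 2022-01-31 16:40 UTC
Rule 5/5 (TXR, +08:45): 2021-08-20 19:40 UTC ≤ query < +∞
16·60 + 40 + 525 = 1525 min
1525 = 1·1440 + 85; 85 = 1·60 + 25 → 01:25, 2022-01-31 + 1 day = 2022-02-01
→ 2022-02-01 01:25 TXR

2022-02-01 01:25 TXR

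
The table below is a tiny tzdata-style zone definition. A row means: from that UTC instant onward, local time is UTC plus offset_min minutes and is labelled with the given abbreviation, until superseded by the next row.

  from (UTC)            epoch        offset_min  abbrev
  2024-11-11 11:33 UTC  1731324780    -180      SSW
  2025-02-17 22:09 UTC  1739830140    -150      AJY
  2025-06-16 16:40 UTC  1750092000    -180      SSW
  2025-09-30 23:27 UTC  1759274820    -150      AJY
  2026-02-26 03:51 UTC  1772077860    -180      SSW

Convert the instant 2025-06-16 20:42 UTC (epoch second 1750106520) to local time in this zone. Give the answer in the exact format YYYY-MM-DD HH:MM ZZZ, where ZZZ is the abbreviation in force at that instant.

2025-06-16 17:42 SSW

Query: 2025-06-16 20:42 UTC
Rule 3/5 (SSW, -03:00): 2025-06-16 16:40 UTC ≤ query < 2025-09-30 23:27 UTC
20·60 + 42 - 180 = 1062 min
1062 = 0·1440 + 1062; 1062 = 17·60 + 42 → 17:42, same day
→ 2025-06-16 17:42 SSW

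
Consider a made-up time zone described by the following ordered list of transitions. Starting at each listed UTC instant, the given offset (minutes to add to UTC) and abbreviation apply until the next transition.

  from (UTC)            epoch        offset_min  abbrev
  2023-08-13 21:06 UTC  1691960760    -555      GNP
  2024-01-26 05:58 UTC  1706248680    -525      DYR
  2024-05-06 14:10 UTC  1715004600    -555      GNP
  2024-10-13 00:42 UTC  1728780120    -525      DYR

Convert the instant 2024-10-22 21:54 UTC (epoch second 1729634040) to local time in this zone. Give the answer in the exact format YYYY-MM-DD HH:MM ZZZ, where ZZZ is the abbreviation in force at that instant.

2024-10-22 13:09 DYR

Query: 2024-10-22 21:54 UTC
Rule 4/4 (DYR, -08:45): 2024-10-13 00:42 UTC ≤ query < +∞
21·60 + 54 - 525 = 789 min
789 = 0·1440 + 789; 789 = 13·60 + 9 → 13:09, same day
→ 2024-10-22 13:09 DYR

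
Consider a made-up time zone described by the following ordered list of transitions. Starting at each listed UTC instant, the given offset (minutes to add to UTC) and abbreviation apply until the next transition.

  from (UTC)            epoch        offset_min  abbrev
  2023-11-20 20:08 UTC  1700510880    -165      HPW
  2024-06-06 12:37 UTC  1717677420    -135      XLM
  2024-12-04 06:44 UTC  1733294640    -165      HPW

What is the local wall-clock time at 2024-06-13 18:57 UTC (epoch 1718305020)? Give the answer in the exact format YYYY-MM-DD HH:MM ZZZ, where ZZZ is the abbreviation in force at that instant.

2024-06-13 16:42 XLM

Query: 2024-06-13 18:57 UTC
Rule 2/3 (XLM, -02:15): 2024-06-06 12:37 UTC ≤ query < 2024-12-04 06:44 UTC
18·60 + 57 - 135 = 1002 min
1002 = 0·1440 + 1002; 1002 = 16·60 + 42 → 16:42, same day
→ 2024-06-13 16:42 XLM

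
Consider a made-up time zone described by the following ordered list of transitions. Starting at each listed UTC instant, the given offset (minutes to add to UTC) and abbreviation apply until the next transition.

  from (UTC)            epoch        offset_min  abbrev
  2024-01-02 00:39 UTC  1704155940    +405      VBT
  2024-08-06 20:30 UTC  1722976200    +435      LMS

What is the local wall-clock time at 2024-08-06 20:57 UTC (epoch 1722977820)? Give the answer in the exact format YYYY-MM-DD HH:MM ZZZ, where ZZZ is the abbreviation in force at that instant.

Query: 2024-08-06 20:57 UTC
Rule 2/2 (LMS, +07:15): 2024-08-06 20:30 UTC ≤ query < +∞
20·60 + 57 + 435 = 1692 min
1692 = 1·1440 + 252; 252 = 4·60 + 12 → 04:12, 2024-08-06 + 1 day = 2024-08-07
→ 2024-08-07 04:12 LMS

2024-08-07 04:12 LMS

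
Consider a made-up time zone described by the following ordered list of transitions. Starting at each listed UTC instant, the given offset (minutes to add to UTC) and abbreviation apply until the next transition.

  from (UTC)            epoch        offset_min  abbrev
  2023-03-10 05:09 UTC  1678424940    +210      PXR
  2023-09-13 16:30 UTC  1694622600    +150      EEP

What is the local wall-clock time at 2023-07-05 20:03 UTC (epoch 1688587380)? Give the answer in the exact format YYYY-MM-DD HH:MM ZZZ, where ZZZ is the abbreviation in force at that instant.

2023-07-05 23:33 PXR

Query: 2023-07-05 20:03 UTC
Rule 1/2 (PXR, +03:30): 2023-03-10 05:09 UTC ≤ query < 2023-09-13 16:30 UTC
20·60 + 3 + 210 = 1413 min
1413 = 0·1440 + 1413; 1413 = 23·60 + 33 → 23:33, same day
→ 2023-07-05 23:33 PXR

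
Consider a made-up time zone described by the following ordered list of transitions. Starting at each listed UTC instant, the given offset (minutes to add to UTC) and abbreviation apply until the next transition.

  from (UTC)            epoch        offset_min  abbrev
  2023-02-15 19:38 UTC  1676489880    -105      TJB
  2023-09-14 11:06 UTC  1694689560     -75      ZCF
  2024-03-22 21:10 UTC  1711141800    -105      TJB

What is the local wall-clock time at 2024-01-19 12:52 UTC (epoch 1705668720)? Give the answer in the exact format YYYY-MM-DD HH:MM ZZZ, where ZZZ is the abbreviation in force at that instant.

2024-01-19 11:37 ZCF

Query: 2024-01-19 12:52 UTC
Rule 2/3 (ZCF, -01:15): 2023-09-14 11:06 UTC ≤ query < 2024-03-22 21:10 UTC
12·60 + 52 - 75 = 697 min
697 = 0·1440 + 697; 697 = 11·60 + 37 → 11:37, same day
→ 2024-01-19 11:37 ZCF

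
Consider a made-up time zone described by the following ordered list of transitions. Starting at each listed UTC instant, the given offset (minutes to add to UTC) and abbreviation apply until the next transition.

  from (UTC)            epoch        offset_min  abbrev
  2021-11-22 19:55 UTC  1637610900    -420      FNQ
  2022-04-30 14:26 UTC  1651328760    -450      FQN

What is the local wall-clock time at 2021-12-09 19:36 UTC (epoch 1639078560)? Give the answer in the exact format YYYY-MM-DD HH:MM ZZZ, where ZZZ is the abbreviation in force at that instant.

2021-12-09 12:36 FNQ

Query: 2021-12-09 19:36 UTC
Rule 1/2 (FNQ, -07:00): 2021-11-22 19:55 UTC ≤ query < 2022-04-30 14:26 UTC
19·60 + 36 - 420 = 756 min
756 = 0·1440 + 756; 756 = 12·60 + 36 → 12:36, same day
→ 2021-12-09 12:36 FNQ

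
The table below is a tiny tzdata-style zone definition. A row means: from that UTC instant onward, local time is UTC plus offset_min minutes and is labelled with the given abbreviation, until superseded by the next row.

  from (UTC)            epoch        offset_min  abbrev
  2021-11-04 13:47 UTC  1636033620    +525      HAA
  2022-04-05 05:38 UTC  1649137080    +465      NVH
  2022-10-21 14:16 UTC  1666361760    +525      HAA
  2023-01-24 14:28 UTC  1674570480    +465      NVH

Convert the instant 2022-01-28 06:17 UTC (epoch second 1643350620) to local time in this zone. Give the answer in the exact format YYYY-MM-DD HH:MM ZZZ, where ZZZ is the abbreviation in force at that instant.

2022-01-28 15:02 HAA

Query: 2022-01-28 06:17 UTC
Rule 1/4 (HAA, +08:45): 2021-11-04 13:47 UTC ≤ query < 2022-04-05 05:38 UTC
6·60 + 17 + 525 = 902 min
902 = 0·1440 + 902; 902 = 15·60 + 2 → 15:02, same day
→ 2022-01-28 15:02 HAA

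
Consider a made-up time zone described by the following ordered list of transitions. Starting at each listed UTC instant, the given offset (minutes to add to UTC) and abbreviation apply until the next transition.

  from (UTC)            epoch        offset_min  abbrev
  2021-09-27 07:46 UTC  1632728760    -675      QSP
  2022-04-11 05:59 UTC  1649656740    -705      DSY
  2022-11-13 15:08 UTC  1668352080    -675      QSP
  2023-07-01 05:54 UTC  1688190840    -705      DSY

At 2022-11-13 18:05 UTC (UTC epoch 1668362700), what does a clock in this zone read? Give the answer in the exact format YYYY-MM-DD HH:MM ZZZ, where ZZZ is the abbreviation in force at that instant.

Query: 2022-11-13 18:05 UTC
Rule 3/4 (QSP, -11:15): 2022-11-13 15:08 UTC ≤ query < 2023-07-01 05:54 UTC
18·60 + 5 - 675 = 410 min
410 = 0·1440 + 410; 410 = 6·60 + 50 → 06:50, same day
→ 2022-11-13 06:50 QSP

2022-11-13 06:50 QSP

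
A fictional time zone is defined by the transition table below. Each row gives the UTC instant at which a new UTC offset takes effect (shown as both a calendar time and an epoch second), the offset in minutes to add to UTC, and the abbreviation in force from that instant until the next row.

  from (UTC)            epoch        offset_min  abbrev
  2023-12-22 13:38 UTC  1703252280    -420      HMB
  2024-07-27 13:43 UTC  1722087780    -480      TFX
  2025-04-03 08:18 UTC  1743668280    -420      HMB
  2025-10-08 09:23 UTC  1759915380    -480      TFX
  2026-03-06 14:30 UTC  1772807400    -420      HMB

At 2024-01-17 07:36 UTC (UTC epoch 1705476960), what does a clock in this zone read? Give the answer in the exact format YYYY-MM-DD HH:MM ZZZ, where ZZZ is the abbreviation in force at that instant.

Query: 2024-01-17 07:36 UTC
Rule 1/5 (HMB, -07:00): 2023-12-22 13:38 UTC ≤ query < 2024-07-27 13:43 UTC
7·60 + 36 - 420 = 36 min
36 = 0·1440 + 36; 36 = 0·60 + 36 → 00:36, same day
→ 2024-01-17 00:36 HMB

2024-01-17 00:36 HMB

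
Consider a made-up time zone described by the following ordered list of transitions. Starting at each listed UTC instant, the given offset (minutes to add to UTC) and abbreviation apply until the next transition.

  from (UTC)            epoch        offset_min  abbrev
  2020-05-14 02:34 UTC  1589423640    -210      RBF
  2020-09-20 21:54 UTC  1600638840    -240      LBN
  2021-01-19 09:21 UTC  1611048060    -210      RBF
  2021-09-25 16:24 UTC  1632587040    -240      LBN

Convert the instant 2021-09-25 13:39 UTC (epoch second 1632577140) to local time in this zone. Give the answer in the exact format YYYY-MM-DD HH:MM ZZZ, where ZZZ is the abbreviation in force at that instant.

Query: 2021-09-25 13:39 UTC
Rule 3/4 (RBF, -03:30): 2021-01-19 09:21 UTC ≤ query < 2021-09-25 16:24 UTC
13·60 + 39 - 210 = 609 min
609 = 0·1440 + 609; 609 = 10·60 + 9 → 10:09, same day
→ 2021-09-25 10:09 RBF

2021-09-25 10:09 RBF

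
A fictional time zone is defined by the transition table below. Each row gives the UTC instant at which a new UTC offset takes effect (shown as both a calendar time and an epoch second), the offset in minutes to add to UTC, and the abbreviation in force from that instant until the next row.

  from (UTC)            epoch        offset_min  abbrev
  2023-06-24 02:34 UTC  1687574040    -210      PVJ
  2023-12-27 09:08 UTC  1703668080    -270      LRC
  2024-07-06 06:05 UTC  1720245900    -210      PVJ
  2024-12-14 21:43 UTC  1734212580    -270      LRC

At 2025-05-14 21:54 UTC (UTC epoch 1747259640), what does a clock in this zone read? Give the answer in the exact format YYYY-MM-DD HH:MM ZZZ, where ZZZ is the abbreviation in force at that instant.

Query: 2025-05-14 21:54 UTC
Rule 4/4 (LRC, -04:30): 2024-12-14 21:43 UTC ≤ query < +∞
21·60 + 54 - 270 = 1044 min
1044 = 0·1440 + 1044; 1044 = 17·60 + 24 → 17:24, same day
→ 2025-05-14 17:24 LRC

2025-05-14 17:24 LRC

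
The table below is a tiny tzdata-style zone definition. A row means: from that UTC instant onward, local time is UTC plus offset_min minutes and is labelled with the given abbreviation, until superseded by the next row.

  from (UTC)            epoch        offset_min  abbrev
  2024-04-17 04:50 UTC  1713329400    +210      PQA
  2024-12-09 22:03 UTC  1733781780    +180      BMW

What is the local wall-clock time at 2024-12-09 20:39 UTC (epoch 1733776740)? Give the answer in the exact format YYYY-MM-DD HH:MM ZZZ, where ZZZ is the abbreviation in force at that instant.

Query: 2024-12-09 20:39 UTC
Rule 1/2 (PQA, +03:30): 2024-04-17 04:50 UTC ≤ query < 2024-12-09 22:03 UTC
20·60 + 39 + 210 = 1449 min
1449 = 1·1440 + 9; 9 = 0·60 + 9 → 00:09, 2024-12-09 + 1 day = 2024-12-10
→ 2024-12-10 00:09 PQA

2024-12-10 00:09 PQA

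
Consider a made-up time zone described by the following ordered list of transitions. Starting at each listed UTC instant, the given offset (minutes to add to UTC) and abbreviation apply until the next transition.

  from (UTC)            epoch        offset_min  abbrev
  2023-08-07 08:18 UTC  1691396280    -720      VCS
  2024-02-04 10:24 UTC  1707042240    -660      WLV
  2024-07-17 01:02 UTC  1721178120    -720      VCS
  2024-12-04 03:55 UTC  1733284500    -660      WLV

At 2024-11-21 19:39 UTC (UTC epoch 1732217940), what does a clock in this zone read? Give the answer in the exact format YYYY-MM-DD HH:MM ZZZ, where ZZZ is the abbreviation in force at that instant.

2024-11-21 07:39 VCS

Query: 2024-11-21 19:39 UTC
Rule 3/4 (VCS, -12:00): 2024-07-17 01:02 UTC ≤ query < 2024-12-04 03:55 UTC
19·60 + 39 - 720 = 459 min
459 = 0·1440 + 459; 459 = 7·60 + 39 → 07:39, same day
→ 2024-11-21 07:39 VCS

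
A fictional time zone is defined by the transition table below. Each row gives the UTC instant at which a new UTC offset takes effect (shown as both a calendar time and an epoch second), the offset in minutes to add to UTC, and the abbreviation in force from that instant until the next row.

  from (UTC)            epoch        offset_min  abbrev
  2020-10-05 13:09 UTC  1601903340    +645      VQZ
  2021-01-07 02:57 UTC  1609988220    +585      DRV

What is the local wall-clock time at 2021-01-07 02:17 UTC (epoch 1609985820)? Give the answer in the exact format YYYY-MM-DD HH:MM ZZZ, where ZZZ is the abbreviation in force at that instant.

2021-01-07 13:02 VQZ

Query: 2021-01-07 02:17 UTC
Rule 1/2 (VQZ, +10:45): 2020-10-05 13:09 UTC ≤ query < 2021-01-07 02:57 UTC
2·60 + 17 + 645 = 782 min
782 = 0·1440 + 782; 782 = 13·60 + 2 → 13:02, same day
→ 2021-01-07 13:02 VQZ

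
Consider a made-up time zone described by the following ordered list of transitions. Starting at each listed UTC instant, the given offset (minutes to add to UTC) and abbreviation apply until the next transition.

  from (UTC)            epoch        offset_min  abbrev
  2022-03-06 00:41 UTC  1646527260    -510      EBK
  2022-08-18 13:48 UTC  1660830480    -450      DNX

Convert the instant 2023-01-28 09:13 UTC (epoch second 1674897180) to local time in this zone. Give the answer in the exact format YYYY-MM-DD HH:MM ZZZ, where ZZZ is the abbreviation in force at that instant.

2023-01-28 01:43 DNX

Query: 2023-01-28 09:13 UTC
Rule 2/2 (DNX, -07:30): 2022-08-18 13:48 UTC ≤ query < +∞
9·60 + 13 - 450 = 103 min
103 = 0·1440 + 103; 103 = 1·60 + 43 → 01:43, same day
→ 2023-01-28 01:43 DNX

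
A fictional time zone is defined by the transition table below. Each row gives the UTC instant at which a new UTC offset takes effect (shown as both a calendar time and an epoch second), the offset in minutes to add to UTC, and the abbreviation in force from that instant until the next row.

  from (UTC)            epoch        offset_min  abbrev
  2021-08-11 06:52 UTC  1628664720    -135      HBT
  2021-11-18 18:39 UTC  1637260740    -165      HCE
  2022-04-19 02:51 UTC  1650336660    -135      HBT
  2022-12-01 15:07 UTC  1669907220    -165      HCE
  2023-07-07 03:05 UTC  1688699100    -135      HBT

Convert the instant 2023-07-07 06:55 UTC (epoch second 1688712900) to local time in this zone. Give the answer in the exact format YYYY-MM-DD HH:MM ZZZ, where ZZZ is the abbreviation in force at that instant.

Query: 2023-07-07 06:55 UTC
Rule 5/5 (HBT, -02:15): 2023-07-07 03:05 UTC ≤ query < +∞
6·60 + 55 - 135 = 280 min
280 = 0·1440 + 280; 280 = 4·60 + 40 → 04:40, same day
→ 2023-07-07 04:40 HBT

2023-07-07 04:40 HBT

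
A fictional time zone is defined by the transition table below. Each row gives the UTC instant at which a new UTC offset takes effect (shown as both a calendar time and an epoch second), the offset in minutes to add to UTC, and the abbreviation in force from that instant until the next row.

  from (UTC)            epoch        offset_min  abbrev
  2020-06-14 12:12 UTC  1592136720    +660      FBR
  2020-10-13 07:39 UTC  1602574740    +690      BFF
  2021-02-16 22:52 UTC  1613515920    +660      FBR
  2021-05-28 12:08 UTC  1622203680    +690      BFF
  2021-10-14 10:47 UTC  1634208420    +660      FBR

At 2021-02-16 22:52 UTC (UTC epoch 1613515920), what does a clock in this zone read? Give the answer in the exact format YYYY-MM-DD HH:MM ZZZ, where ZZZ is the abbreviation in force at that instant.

2021-02-17 09:52 FBR

Query: 2021-02-16 22:52 UTC
Rule 3/5 (FBR, +11:00): 2021-02-16 22:52 UTC ≤ query < 2021-05-28 12:08 UTC
22·60 + 52 + 660 = 2032 min
2032 = 1·1440 + 592; 592 = 9·60 + 52 → 09:52, 2021-02-16 + 1 day = 2021-02-17
→ 2021-02-17 09:52 FBR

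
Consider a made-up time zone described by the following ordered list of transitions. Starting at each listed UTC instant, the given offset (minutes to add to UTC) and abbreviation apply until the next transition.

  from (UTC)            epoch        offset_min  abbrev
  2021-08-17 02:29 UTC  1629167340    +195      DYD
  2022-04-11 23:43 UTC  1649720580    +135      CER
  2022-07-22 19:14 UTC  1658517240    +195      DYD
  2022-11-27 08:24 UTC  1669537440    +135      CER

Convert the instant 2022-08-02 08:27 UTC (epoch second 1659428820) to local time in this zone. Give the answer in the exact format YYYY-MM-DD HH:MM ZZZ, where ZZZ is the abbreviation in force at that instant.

2022-08-02 11:42 DYD

Query: 2022-08-02 08:27 UTC
Rule 3/4 (DYD, +03:15): 2022-07-22 19:14 UTC ≤ query < 2022-11-27 08:24 UTC
8·60 + 27 + 195 = 702 min
702 = 0·1440 + 702; 702 = 11·60 + 42 → 11:42, same day
→ 2022-08-02 11:42 DYD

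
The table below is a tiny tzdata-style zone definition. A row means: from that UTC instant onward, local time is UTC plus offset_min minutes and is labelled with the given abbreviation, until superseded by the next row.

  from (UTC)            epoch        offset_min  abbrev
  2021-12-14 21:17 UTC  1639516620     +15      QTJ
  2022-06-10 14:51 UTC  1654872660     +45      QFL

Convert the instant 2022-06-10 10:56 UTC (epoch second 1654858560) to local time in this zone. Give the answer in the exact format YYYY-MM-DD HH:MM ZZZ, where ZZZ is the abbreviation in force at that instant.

2022-06-10 11:11 QTJ

Query: 2022-06-10 10:56 UTC
Rule 1/2 (QTJ, +00:15): 2021-12-14 21:17 UTC ≤ query < 2022-06-10 14:51 UTC
10·60 + 56 + 15 = 671 min
671 = 0·1440 + 671; 671 = 11·60 + 11 → 11:11, same day
→ 2022-06-10 11:11 QTJ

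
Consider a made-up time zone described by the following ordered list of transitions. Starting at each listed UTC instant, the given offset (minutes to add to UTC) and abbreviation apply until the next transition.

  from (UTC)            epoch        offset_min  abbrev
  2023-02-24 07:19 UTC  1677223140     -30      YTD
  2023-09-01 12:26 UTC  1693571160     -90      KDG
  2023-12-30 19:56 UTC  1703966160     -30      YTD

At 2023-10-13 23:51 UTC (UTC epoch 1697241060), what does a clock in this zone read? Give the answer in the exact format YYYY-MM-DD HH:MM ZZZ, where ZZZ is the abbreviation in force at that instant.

2023-10-13 22:21 KDG

Query: 2023-10-13 23:51 UTC
Rule 2/3 (KDG, -01:30): 2023-09-01 12:26 UTC ≤ query < 2023-12-30 19:56 UTC
23·60 + 51 - 90 = 1341 min
1341 = 0·1440 + 1341; 1341 = 22·60 + 21 → 22:21, same day
→ 2023-10-13 22:21 KDG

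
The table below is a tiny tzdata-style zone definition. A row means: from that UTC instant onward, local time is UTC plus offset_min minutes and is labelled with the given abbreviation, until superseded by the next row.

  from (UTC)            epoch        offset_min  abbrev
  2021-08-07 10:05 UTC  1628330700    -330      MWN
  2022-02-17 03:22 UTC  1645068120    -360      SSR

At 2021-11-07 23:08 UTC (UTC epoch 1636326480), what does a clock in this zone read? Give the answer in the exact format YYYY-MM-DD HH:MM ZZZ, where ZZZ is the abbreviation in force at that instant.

Query: 2021-11-07 23:08 UTC
Rule 1/2 (MWN, -05:30): 2021-08-07 10:05 UTC ≤ query < 2022-02-17 03:22 UTC
23·60 + 8 - 330 = 1058 min
1058 = 0·1440 + 1058; 1058 = 17·60 + 38 → 17:38, same day
→ 2021-11-07 17:38 MWN

2021-11-07 17:38 MWN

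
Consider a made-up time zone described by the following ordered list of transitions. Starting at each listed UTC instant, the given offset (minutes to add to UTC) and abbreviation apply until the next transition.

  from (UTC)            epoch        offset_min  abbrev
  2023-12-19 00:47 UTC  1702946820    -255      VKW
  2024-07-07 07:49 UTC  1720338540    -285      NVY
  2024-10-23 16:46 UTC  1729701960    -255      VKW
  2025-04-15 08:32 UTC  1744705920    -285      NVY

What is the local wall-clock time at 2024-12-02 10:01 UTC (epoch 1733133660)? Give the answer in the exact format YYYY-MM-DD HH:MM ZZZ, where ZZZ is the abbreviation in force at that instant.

2024-12-02 05:46 VKW

Query: 2024-12-02 10:01 UTC
Rule 3/4 (VKW, -04:15): 2024-10-23 16:46 UTC ≤ query < 2025-04-15 08:32 UTC
10·60 + 1 - 255 = 346 min
346 = 0·1440 + 346; 346 = 5·60 + 46 → 05:46, same day
→ 2024-12-02 05:46 VKW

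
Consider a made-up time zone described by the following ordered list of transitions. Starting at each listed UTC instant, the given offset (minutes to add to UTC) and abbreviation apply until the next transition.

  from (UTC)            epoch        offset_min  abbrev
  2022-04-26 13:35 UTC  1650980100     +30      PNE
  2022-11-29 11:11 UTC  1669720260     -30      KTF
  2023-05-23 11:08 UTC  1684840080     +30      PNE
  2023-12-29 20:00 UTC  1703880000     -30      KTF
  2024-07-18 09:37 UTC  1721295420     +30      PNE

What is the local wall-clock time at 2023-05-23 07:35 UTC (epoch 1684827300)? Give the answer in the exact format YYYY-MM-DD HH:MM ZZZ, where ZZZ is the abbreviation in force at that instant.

2023-05-23 07:05 KTF

Query: 2023-05-23 07:35 UTC
Rule 2/5 (KTF, -00:30): 2022-11-29 11:11 UTC ≤ query < 2023-05-23 11:08 UTC
7·60 + 35 - 30 = 425 min
425 = 0·1440 + 425; 425 = 7·60 + 5 → 07:05, same day
→ 2023-05-23 07:05 KTF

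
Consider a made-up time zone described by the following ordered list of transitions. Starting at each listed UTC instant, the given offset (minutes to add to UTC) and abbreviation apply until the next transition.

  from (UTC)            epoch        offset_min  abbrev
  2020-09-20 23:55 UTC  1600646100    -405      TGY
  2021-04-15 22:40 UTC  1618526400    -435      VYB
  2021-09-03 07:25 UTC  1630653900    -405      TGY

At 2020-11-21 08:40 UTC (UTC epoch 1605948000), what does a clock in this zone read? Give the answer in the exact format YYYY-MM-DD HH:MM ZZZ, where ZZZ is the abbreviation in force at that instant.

2020-11-21 01:55 TGY

Query: 2020-11-21 08:40 UTC
Rule 1/3 (TGY, -06:45): 2020-09-20 23:55 UTC ≤ query < 2021-04-15 22:40 UTC
8·60 + 40 - 405 = 115 min
115 = 0·1440 + 115; 115 = 1·60 + 55 → 01:55, same day
→ 2020-11-21 01:55 TGY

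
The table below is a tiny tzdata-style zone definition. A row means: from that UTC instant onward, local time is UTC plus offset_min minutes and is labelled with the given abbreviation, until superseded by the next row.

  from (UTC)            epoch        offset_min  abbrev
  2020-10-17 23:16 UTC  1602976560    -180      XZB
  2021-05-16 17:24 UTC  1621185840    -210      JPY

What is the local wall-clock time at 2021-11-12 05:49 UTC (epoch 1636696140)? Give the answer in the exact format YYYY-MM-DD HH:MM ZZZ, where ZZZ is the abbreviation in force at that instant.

Query: 2021-11-12 05:49 UTC
Rule 2/2 (JPY, -03:30): 2021-05-16 17:24 UTC ≤ query < +∞
5·60 + 49 - 210 = 139 min
139 = 0·1440 + 139; 139 = 2·60 + 19 → 02:19, same day
→ 2021-11-12 02:19 JPY

2021-11-12 02:19 JPY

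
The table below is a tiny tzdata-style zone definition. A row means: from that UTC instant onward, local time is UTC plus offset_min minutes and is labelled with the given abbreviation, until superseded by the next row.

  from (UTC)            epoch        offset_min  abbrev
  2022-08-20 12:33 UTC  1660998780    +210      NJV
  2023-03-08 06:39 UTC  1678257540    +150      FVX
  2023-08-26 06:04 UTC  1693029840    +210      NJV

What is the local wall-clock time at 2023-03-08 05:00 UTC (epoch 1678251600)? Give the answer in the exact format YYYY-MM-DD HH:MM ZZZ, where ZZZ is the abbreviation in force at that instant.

Query: 2023-03-08 05:00 UTC
Rule 1/3 (NJV, +03:30): 2022-08-20 12:33 UTC ≤ query < 2023-03-08 06:39 UTC
5·60 + 0 + 210 = 510 min
510 = 0·1440 + 510; 510 = 8·60 + 30 → 08:30, same day
→ 2023-03-08 08:30 NJV

2023-03-08 08:30 NJV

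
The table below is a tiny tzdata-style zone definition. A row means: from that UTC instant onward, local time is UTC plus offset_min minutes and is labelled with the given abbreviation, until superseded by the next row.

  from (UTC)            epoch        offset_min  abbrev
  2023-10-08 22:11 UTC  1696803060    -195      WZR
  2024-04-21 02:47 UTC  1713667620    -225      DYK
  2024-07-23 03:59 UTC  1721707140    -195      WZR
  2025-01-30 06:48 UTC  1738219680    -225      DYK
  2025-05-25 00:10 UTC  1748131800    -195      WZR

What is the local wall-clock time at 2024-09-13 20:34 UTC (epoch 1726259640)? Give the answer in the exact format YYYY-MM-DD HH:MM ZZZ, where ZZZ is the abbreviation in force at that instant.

Query: 2024-09-13 20:34 UTC
Rule 3/5 (WZR, -03:15): 2024-07-23 03:59 UTC ≤ query < 2025-01-30 06:48 UTC
20·60 + 34 - 195 = 1039 min
1039 = 0·1440 + 1039; 1039 = 17·60 + 19 → 17:19, same day
→ 2024-09-13 17:19 WZR

2024-09-13 17:19 WZR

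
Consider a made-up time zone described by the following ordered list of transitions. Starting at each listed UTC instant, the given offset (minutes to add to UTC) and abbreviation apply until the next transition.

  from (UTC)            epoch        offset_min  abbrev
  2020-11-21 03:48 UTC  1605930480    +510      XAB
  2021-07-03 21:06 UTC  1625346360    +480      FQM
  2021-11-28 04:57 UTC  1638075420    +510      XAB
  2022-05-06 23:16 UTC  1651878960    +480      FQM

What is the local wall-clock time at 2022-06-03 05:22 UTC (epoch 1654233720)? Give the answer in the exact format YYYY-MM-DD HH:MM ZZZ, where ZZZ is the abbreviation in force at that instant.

2022-06-03 13:22 FQM

Query: 2022-06-03 05:22 UTC
Rule 4/4 (FQM, +08:00): 2022-05-06 23:16 UTC ≤ query < +∞
5·60 + 22 + 480 = 802 min
802 = 0·1440 + 802; 802 = 13·60 + 22 → 13:22, same day
→ 2022-06-03 13:22 FQM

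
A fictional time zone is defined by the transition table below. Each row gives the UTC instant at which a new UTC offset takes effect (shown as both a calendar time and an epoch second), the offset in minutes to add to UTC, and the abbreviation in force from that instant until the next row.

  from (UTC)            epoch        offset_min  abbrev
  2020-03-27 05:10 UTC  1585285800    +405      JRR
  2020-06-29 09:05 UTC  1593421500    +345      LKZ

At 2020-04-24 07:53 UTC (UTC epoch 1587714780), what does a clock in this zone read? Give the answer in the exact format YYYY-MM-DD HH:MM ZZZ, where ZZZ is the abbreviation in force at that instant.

2020-04-24 14:38 JRR

Query: 2020-04-24 07:53 UTC
Rule 1/2 (JRR, +06:45): 2020-03-27 05:10 UTC ≤ query < 2020-06-29 09:05 UTC
7·60 + 53 + 405 = 878 min
878 = 0·1440 + 878; 878 = 14·60 + 38 → 14:38, same day
→ 2020-04-24 14:38 JRR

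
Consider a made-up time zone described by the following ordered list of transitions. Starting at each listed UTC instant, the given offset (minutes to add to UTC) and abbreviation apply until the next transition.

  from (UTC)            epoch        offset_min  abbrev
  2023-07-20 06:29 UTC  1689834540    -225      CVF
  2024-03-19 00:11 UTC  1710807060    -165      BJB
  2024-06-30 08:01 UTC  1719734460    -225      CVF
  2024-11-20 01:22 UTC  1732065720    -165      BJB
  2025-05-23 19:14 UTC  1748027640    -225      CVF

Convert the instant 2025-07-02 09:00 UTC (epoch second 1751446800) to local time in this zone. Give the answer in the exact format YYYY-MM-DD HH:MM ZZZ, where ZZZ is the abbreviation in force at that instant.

Query: 2025-07-02 09:00 UTC
Rule 5/5 (CVF, -03:45): 2025-05-23 19:14 UTC ≤ query < +∞
9·60 + 0 - 225 = 315 min
315 = 0·1440 + 315; 315 = 5·60 + 15 → 05:15, same day
→ 2025-07-02 05:15 CVF

2025-07-02 05:15 CVF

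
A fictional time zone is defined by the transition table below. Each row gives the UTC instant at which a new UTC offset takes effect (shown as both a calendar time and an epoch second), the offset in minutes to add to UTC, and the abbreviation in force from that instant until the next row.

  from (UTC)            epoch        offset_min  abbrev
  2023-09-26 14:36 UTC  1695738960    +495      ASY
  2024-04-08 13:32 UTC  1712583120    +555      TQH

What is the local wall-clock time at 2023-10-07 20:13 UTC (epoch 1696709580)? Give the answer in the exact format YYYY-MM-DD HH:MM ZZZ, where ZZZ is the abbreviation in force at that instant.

Query: 2023-10-07 20:13 UTC
Rule 1/2 (ASY, +08:15): 2023-09-26 14:36 UTC ≤ query < 2024-04-08 13:32 UTC
20·60 + 13 + 495 = 1708 min
1708 = 1·1440 + 268; 268 = 4·60 + 28 → 04:28, 2023-10-07 + 1 day = 2023-10-08
→ 2023-10-08 04:28 ASY

2023-10-08 04:28 ASY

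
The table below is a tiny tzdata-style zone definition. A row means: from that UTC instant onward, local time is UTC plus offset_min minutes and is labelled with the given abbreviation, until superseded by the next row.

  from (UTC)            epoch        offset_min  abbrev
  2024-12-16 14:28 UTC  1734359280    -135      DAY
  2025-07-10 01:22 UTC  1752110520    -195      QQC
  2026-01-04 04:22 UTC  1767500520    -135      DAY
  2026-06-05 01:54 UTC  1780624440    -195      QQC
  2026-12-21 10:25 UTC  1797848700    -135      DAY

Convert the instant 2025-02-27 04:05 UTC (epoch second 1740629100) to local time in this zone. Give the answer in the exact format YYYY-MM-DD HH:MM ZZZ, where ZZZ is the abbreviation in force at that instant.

Query: 2025-02-27 04:05 UTC
Rule 1/5 (DAY, -02:15): 2024-12-16 14:28 UTC ≤ query < 2025-07-10 01:22 UTC
4·60 + 5 - 135 = 110 min
110 = 0·1440 + 110; 110 = 1·60 + 50 → 01:50, same day
→ 2025-02-27 01:50 DAY

2025-02-27 01:50 DAY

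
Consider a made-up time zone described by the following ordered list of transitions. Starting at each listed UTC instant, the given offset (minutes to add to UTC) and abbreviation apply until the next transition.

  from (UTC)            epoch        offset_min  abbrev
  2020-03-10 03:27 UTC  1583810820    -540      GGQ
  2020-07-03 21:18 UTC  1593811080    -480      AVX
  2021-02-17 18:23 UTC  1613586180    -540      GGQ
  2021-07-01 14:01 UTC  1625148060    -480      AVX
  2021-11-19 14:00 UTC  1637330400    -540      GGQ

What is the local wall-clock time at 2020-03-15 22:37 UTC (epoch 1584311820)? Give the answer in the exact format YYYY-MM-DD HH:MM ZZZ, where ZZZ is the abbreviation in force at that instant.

2020-03-15 13:37 GGQ

Query: 2020-03-15 22:37 UTC
Rule 1/5 (GGQ, -09:00): 2020-03-10 03:27 UTC ≤ query < 2020-07-03 21:18 UTC
22·60 + 37 - 540 = 817 min
817 = 0·1440 + 817; 817 = 13·60 + 37 → 13:37, same day
→ 2020-03-15 13:37 GGQ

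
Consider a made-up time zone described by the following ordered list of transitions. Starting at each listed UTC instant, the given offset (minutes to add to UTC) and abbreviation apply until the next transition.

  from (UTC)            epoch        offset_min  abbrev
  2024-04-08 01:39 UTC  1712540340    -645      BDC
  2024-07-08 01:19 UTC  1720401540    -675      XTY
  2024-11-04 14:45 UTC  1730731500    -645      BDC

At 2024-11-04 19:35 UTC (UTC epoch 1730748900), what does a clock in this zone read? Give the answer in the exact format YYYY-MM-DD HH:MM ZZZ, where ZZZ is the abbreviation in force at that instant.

Query: 2024-11-04 19:35 UTC
Rule 3/3 (BDC, -10:45): 2024-11-04 14:45 UTC ≤ query < +∞
19·60 + 35 - 645 = 530 min
530 = 0·1440 + 530; 530 = 8·60 + 50 → 08:50, same day
→ 2024-11-04 08:50 BDC

2024-11-04 08:50 BDC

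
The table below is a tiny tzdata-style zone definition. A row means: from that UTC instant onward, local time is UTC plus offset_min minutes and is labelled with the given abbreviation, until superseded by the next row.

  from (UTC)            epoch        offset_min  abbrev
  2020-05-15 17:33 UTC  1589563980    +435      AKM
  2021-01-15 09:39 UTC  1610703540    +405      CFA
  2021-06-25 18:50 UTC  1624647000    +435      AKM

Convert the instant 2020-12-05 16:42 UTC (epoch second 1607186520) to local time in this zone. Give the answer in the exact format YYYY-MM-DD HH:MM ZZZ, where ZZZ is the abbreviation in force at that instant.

Query: 2020-12-05 16:42 UTC
Rule 1/3 (AKM, +07:15): 2020-05-15 17:33 UTC ≤ query < 2021-01-15 09:39 UTC
16·60 + 42 + 435 = 1437 min
1437 = 0·1440 + 1437; 1437 = 23·60 + 57 → 23:57, same day
→ 2020-12-05 23:57 AKM

2020-12-05 23:57 AKM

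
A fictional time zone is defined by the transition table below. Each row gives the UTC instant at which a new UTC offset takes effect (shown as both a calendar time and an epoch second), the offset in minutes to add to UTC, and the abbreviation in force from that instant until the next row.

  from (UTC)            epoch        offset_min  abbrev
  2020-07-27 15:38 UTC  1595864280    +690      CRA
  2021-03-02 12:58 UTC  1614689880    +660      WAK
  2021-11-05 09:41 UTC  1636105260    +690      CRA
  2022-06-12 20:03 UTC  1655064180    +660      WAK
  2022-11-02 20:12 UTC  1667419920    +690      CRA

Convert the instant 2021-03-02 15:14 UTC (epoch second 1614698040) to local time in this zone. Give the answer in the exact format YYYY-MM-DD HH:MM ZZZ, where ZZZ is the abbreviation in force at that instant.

Query: 2021-03-02 15:14 UTC
Rule 2/5 (WAK, +11:00): 2021-03-02 12:58 UTC ≤ query < 2021-11-05 09:41 UTC
15·60 + 14 + 660 = 1574 min
1574 = 1·1440 + 134; 134 = 2·60 + 14 → 02:14, 2021-03-02 + 1 day = 2021-03-03
→ 2021-03-03 02:14 WAK

2021-03-03 02:14 WAK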